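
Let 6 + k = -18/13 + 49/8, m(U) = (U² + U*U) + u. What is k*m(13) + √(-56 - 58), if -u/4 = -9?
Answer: -24497/52 + I*√114 ≈ -471.1 + 10.677*I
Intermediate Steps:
u = 36 (u = -4*(-9) = 36)
m(U) = 36 + 2*U² (m(U) = (U² + U*U) + 36 = (U² + U²) + 36 = 2*U² + 36 = 36 + 2*U²)
k = -131/104 (k = -6 + (-18/13 + 49/8) = -6 + 493/104 = -131/104 ≈ -1.2596)
k*m(13) + √(-56 - 58) = -131*(36 + 2*13²)/104 + √(-56 - 58) = -131*(36 + 2*169)/104 + √(-114) = -131*(36 + 338)/104 + I*√114 = -131/104*374 + I*√114 = -24497/52 + I*√114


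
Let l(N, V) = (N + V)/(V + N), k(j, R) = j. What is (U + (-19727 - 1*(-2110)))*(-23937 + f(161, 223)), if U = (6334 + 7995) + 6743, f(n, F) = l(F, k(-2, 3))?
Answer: -82698880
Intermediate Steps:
l(N, V) = 1 (l(N, V) = (N + V)/(N + V) = 1)
f(n, F) = 1
U = 21072 (U = 14329 + 6743 = 21072)
(U + (-19727 - 1*(-2110)))*(-23937 + f(161, 223)) = (21072 + (-19727 - 1*(-2110)))*(-23937 + 1) = (21072 + (-19727 + 2110))*(-23936) = (21072 - 17617)*(-23936) = 3455*(-23936) = -82698880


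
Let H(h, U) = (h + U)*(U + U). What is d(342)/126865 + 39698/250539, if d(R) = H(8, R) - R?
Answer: 2823027784/1381940445 ≈ 2.0428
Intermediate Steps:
H(h, U) = 2*U*(U + h) (H(h, U) = (U + h)*(2*U) = 2*U*(U + h))
d(R) = -R + 2*R*(8 + R) (d(R) = 2*R*(R + 8) - R = 2*R*(8 + R) - R = -R + 2*R*(8 + R))
d(342)/126865 + 39698/250539 = (342*(15 + 2*342))/126865 + 39698/250539 = (342*(15 + 684))*(1/126865) + 39698*(1/250539) = (342*699)*(1/126865) + 1726/10893 = 239058*(1/126865) + 1726/10893 = 239058/126865 + 1726/10893 = 2823027784/1381940445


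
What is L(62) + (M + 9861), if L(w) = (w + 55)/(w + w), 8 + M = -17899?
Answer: -997587/124 ≈ -8045.1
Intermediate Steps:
M = -17907 (M = -8 - 17899 = -17907)
L(w) = (55 + w)/(2*w) (L(w) = (55 + w)/((2*w)) = (55 + w)*(1/(2*w)) = (55 + w)/(2*w))
L(62) + (M + 9861) = (1/2)*(55 + 62)/62 + (-17907 + 9861) = (1/2)*(1/62)*117 - 8046 = 117/124 - 8046 = -997587/124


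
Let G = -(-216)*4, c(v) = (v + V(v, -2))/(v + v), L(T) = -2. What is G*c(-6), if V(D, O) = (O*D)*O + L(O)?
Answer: 2304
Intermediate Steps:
V(D, O) = -2 + D*O² (V(D, O) = (O*D)*O - 2 = (D*O)*O - 2 = D*O² - 2 = -2 + D*O²)
c(v) = (-2 + 5*v)/(2*v) (c(v) = (v + (-2 + v*(-2)²))/(v + v) = (v + (-2 + v*4))/((2*v)) = (v + (-2 + 4*v))*(1/(2*v)) = (-2 + 5*v)*(1/(2*v)) = (-2 + 5*v)/(2*v))
G = 864 (G = -108*(-8) = 864)
G*c(-6) = 864*(5/2 - 1/(-6)) = 864*(5/2 - 1*(-⅙)) = 864*(5/2 + ⅙) = 864*(8/3) = 2304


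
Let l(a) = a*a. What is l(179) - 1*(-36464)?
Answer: 68505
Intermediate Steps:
l(a) = a²
l(179) - 1*(-36464) = 179² - 1*(-36464) = 32041 + 36464 = 68505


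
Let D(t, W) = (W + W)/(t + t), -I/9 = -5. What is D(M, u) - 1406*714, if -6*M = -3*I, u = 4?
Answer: -45174772/45 ≈ -1.0039e+6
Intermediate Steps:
I = 45 (I = -9*(-5) = 45)
M = 45/2 (M = -(-1)*45/2 = -1/6*(-135) = 45/2 ≈ 22.500)
D(t, W) = W/t (D(t, W) = (2*W)/((2*t)) = (2*W)*(1/(2*t)) = W/t)
D(M, u) - 1406*714 = 4/(45/2) - 1406*714 = 4*(2/45) - 1003884 = 8/45 - 1003884 = -45174772/45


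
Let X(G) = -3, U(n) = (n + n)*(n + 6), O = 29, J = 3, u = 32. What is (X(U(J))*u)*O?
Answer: -2784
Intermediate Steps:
U(n) = 2*n*(6 + n) (U(n) = (2*n)*(6 + n) = 2*n*(6 + n))
(X(U(J))*u)*O = -3*32*29 = -96*29 = -2784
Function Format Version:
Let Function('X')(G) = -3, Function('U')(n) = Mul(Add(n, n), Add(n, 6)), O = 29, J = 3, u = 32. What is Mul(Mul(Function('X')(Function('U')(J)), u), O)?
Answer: -2784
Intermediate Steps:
Function('U')(n) = Mul(2, n, Add(6, n)) (Function('U')(n) = Mul(Mul(2, n), Add(6, n)) = Mul(2, n, Add(6, n)))
Mul(Mul(Function('X')(Function('U')(J)), u), O) = Mul(Mul(-3, 32), 29) = Mul(-96, 29) = -2784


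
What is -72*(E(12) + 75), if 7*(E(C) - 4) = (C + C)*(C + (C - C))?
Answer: -60552/7 ≈ -8650.3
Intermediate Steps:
E(C) = 4 + 2*C²/7 (E(C) = 4 + ((C + C)*(C + (C - C)))/7 = 4 + ((2*C)*(C + 0))/7 = 4 + ((2*C)*C)/7 = 4 + (2*C²)/7 = 4 + 2*C²/7)
-72*(E(12) + 75) = -72*((4 + (2/7)*12²) + 75) = -72*((4 + (2/7)*144) + 75) = -72*((4 + 288/7) + 75) = -72*(316/7 + 75) = -72*841/7 = -60552/7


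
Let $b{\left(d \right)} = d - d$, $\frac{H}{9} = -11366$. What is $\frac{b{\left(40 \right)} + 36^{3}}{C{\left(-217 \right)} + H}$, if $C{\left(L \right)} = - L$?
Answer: $- \frac{46656}{102077} \approx -0.45707$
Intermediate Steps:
$H = -102294$ ($H = 9 \left(-11366\right) = -102294$)
$b{\left(d \right)} = 0$
$\frac{b{\left(40 \right)} + 36^{3}}{C{\left(-217 \right)} + H} = \frac{0 + 36^{3}}{\left(-1\right) \left(-217\right) - 102294} = \frac{0 + 46656}{217 - 102294} = \frac{46656}{-102077} = 46656 \left(- \frac{1}{102077}\right) = - \frac{46656}{102077}$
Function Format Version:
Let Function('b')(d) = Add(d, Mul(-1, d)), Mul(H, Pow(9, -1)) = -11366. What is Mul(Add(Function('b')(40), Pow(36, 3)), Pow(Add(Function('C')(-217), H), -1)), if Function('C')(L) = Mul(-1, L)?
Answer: Rational(-46656, 102077) ≈ -0.45707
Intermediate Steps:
H = -102294 (H = Mul(9, -11366) = -102294)
Function('b')(d) = 0
Mul(Add(Function('b')(40), Pow(36, 3)), Pow(Add(Function('C')(-217), H), -1)) = Mul(Add(0, Pow(36, 3)), Pow(Add(Mul(-1, -217), -102294), -1)) = Mul(Add(0, 46656), Pow(Add(217, -102294), -1)) = Mul(46656, Pow(-102077, -1)) = Mul(46656, Rational(-1, 102077)) = Rational(-46656, 102077)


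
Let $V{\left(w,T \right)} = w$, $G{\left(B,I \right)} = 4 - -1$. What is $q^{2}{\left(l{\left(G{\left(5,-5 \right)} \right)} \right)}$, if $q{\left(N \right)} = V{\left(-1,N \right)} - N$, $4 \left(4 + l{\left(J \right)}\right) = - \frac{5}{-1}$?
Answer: $\frac{49}{16} \approx 3.0625$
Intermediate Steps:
$G{\left(B,I \right)} = 5$ ($G{\left(B,I \right)} = 4 + 1 = 5$)
$l{\left(J \right)} = - \frac{11}{4}$ ($l{\left(J \right)} = -4 + \frac{\left(-5\right) \frac{1}{-1}}{4} = -4 + \frac{\left(-5\right) \left(-1\right)}{4} = -4 + \frac{1}{4} \cdot 5 = -4 + \frac{5}{4} = - \frac{11}{4}$)
$q{\left(N \right)} = -1 - N$
$q^{2}{\left(l{\left(G{\left(5,-5 \right)} \right)} \right)} = \left(-1 - - \frac{11}{4}\right)^{2} = \left(-1 + \frac{11}{4}\right)^{2} = \left(\frac{7}{4}\right)^{2} = \frac{49}{16}$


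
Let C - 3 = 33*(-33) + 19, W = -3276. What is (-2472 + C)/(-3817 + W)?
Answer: 3539/7093 ≈ 0.49894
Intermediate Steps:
C = -1067 (C = 3 + (33*(-33) + 19) = 3 + (-1089 + 19) = 3 - 1070 = -1067)
(-2472 + C)/(-3817 + W) = (-2472 - 1067)/(-3817 - 3276) = -3539/(-7093) = -3539*(-1/7093) = 3539/7093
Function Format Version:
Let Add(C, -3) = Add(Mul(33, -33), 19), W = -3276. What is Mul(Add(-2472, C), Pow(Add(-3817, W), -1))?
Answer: Rational(3539, 7093) ≈ 0.49894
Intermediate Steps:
C = -1067 (C = Add(3, Add(Mul(33, -33), 19)) = Add(3, Add(-1089, 19)) = Add(3, -1070) = -1067)
Mul(Add(-2472, C), Pow(Add(-3817, W), -1)) = Mul(Add(-2472, -1067), Pow(Add(-3817, -3276), -1)) = Mul(-3539, Pow(-7093, -1)) = Mul(-3539, Rational(-1, 7093)) = Rational(3539, 7093)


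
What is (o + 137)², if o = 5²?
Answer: 26244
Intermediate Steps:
o = 25
(o + 137)² = (25 + 137)² = 162² = 26244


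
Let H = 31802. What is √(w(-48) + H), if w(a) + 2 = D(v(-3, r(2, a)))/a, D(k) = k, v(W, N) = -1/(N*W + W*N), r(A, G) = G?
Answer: √2637619206/288 ≈ 178.33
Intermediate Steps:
v(W, N) = -1/(2*N*W) (v(W, N) = -1/(N*W + N*W) = -1/(2*N*W))
w(a) = -2 + 1/(6*a²) (w(a) = -2 + (-½/(a*(-3)))/a = -2 + (-½*(-⅓)/a)/a = -2 + (1/(6*a))/a = -2 + 1/(6*a²))
√(w(-48) + H) = √((-2 + (⅙)/(-48)²) + 31802) = √((-2 + (⅙)*(1/2304)) + 31802) = √((-2 + 1/13824) + 31802) = √(-27647/13824 + 31802) = √(439603201/13824) = √2637619206/288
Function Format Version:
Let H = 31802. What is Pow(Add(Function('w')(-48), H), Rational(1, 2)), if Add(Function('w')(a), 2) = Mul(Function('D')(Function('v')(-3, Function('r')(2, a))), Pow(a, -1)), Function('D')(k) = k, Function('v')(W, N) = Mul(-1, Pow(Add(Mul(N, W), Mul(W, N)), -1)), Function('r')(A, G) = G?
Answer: Mul(Rational(1, 288), Pow(2637619206, Rational(1, 2))) ≈ 178.33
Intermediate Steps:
Function('v')(W, N) = Mul(Rational(-1, 2), Pow(N, -1), Pow(W, -1)) (Function('v')(W, N) = Mul(-1, Pow(Add(Mul(N, W), Mul(N, W)), -1)) = Mul(-1, Pow(Mul(2, N, W), -1)) = Mul(-1, Mul(Rational(1, 2), Pow(N, -1), Pow(W, -1))) = Mul(Rational(-1, 2), Pow(N, -1), Pow(W, -1)))
Function('w')(a) = Add(-2, Mul(Rational(1, 6), Pow(a, -2))) (Function('w')(a) = Add(-2, Mul(Mul(Rational(-1, 2), Pow(a, -1), Pow(-3, -1)), Pow(a, -1))) = Add(-2, Mul(Mul(Rational(-1, 2), Pow(a, -1), Rational(-1, 3)), Pow(a, -1))) = Add(-2, Mul(Mul(Rational(1, 6), Pow(a, -1)), Pow(a, -1))) = Add(-2, Mul(Rational(1, 6), Pow(a, -2))))
Pow(Add(Function('w')(-48), H), Rational(1, 2)) = Pow(Add(Add(-2, Mul(Rational(1, 6), Pow(-48, -2))), 31802), Rational(1, 2)) = Pow(Add(Add(-2, Mul(Rational(1, 6), Rational(1, 2304))), 31802), Rational(1, 2)) = Pow(Add(Add(-2, Rational(1, 13824)), 31802), Rational(1, 2)) = Pow(Add(Rational(-27647, 13824), 31802), Rational(1, 2)) = Pow(Rational(439603201, 13824), Rational(1, 2)) = Mul(Rational(1, 288), Pow(2637619206, Rational(1, 2)))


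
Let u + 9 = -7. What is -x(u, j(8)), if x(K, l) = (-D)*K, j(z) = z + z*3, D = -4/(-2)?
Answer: -32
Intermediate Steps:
D = 2 (D = -4*(-1/2) = 2)
j(z) = 4*z (j(z) = z + 3*z = 4*z)
u = -16 (u = -9 - 7 = -16)
x(K, l) = -2*K (x(K, l) = (-1*2)*K = -2*K)
-x(u, j(8)) = -(-2)*(-16) = -1*32 = -32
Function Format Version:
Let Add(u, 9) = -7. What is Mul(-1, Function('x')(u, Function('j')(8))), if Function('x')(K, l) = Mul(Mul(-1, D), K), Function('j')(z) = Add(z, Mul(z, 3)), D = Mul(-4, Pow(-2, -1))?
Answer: -32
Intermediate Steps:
D = 2 (D = Mul(-4, Rational(-1, 2)) = 2)
Function('j')(z) = Mul(4, z) (Function('j')(z) = Add(z, Mul(3, z)) = Mul(4, z))
u = -16 (u = Add(-9, -7) = -16)
Function('x')(K, l) = Mul(-2, K) (Function('x')(K, l) = Mul(Mul(-1, 2), K) = Mul(-2, K))
Mul(-1, Function('x')(u, Function('j')(8))) = Mul(-1, Mul(-2, -16)) = Mul(-1, 32) = -32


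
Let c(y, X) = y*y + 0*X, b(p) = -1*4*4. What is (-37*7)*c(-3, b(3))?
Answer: -2331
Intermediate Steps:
b(p) = -16 (b(p) = -4*4 = -16)
c(y, X) = y² (c(y, X) = y² + 0 = y²)
(-37*7)*c(-3, b(3)) = -37*7*(-3)² = -259*9 = -2331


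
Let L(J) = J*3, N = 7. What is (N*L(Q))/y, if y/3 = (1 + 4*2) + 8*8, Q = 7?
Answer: 49/73 ≈ 0.67123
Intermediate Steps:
L(J) = 3*J
y = 219 (y = 3*((1 + 4*2) + 8*8) = 3*((1 + 8) + 64) = 3*(9 + 64) = 3*73 = 219)
(N*L(Q))/y = (7*(3*7))/219 = (7*21)*(1/219) = 147*(1/219) = 49/73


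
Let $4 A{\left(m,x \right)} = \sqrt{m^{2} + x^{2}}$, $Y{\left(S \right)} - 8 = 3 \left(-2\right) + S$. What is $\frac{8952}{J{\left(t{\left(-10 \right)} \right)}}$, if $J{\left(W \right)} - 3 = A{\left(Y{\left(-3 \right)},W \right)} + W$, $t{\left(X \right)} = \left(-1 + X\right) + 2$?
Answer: $- \frac{429696}{247} - \frac{17904 \sqrt{82}}{247} \approx -2396.0$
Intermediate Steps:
$Y{\left(S \right)} = 2 + S$ ($Y{\left(S \right)} = 8 + \left(3 \left(-2\right) + S\right) = 8 + \left(-6 + S\right) = 2 + S$)
$t{\left(X \right)} = 1 + X$
$A{\left(m,x \right)} = \frac{\sqrt{m^{2} + x^{2}}}{4}$
$J{\left(W \right)} = 3 + W + \frac{\sqrt{1 + W^{2}}}{4}$ ($J{\left(W \right)} = 3 + \left(\frac{\sqrt{\left(2 - 3\right)^{2} + W^{2}}}{4} + W\right) = 3 + \left(\frac{\sqrt{\left(-1\right)^{2} + W^{2}}}{4} + W\right) = 3 + \left(\frac{\sqrt{1 + W^{2}}}{4} + W\right) = 3 + \left(W + \frac{\sqrt{1 + W^{2}}}{4}\right) = 3 + W + \frac{\sqrt{1 + W^{2}}}{4}$)
$\frac{8952}{J{\left(t{\left(-10 \right)} \right)}} = \frac{8952}{3 + \left(1 - 10\right) + \frac{\sqrt{1 + \left(1 - 10\right)^{2}}}{4}} = \frac{8952}{3 - 9 + \frac{\sqrt{1 + \left(-9\right)^{2}}}{4}} = \frac{8952}{3 - 9 + \frac{\sqrt{1 + 81}}{4}} = \frac{8952}{3 - 9 + \frac{\sqrt{82}}{4}} = \frac{8952}{-6 + \frac{\sqrt{82}}{4}}$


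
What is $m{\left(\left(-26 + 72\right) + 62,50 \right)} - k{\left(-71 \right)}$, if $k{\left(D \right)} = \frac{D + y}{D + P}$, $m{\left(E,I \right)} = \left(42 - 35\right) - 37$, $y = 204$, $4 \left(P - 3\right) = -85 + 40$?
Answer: $- \frac{8978}{317} \approx -28.322$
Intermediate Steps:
$P = - \frac{33}{4}$ ($P = 3 + \frac{-85 + 40}{4} = 3 + \frac{1}{4} \left(-45\right) = 3 - \frac{45}{4} = - \frac{33}{4} \approx -8.25$)
$m{\left(E,I \right)} = -30$ ($m{\left(E,I \right)} = 7 - 37 = -30$)
$k{\left(D \right)} = \frac{204 + D}{- \frac{33}{4} + D}$ ($k{\left(D \right)} = \frac{D + 204}{D - \frac{33}{4}} = \frac{204 + D}{- \frac{33}{4} + D}$)
$m{\left(\left(-26 + 72\right) + 62,50 \right)} - k{\left(-71 \right)} = -30 - \frac{4 \left(204 - 71\right)}{-33 + 4 \left(-71\right)} = -30 - 4 \frac{1}{-33 - 284} \cdot 133 = -30 - 4 \frac{1}{-317} \cdot 133 = -30 - 4 \left(- \frac{1}{317}\right) 133 = -30 - - \frac{532}{317} = -30 + \frac{532}{317} = - \frac{8978}{317}$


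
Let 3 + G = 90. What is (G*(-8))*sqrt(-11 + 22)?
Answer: -696*sqrt(11) ≈ -2308.4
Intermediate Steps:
G = 87 (G = -3 + 90 = 87)
(G*(-8))*sqrt(-11 + 22) = (87*(-8))*sqrt(-11 + 22) = -696*sqrt(11)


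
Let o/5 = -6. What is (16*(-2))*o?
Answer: 960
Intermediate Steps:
o = -30 (o = 5*(-6) = -30)
(16*(-2))*o = (16*(-2))*(-30) = -32*(-30) = 960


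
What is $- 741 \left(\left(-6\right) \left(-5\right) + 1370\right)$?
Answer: $-1037400$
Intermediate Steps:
$- 741 \left(\left(-6\right) \left(-5\right) + 1370\right) = - 741 \left(30 + 1370\right) = \left(-741\right) 1400 = -1037400$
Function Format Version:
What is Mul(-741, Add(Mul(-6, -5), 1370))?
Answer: -1037400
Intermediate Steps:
Mul(-741, Add(Mul(-6, -5), 1370)) = Mul(-741, Add(30, 1370)) = Mul(-741, 1400) = -1037400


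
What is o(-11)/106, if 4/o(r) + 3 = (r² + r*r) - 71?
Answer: 1/4452 ≈ 0.00022462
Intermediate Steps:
o(r) = 4/(-74 + 2*r²) (o(r) = 4/(-3 + ((r² + r*r) - 71)) = 4/(-3 + ((r² + r²) - 71)) = 4/(-3 + (2*r² - 71)) = 4/(-3 + (-71 + 2*r²)) = 4/(-74 + 2*r²))
o(-11)/106 = (2/(-37 + (-11)²))/106 = (2/(-37 + 121))*(1/106) = (2/84)*(1/106) = (2*(1/84))*(1/106) = (1/42)*(1/106) = 1/4452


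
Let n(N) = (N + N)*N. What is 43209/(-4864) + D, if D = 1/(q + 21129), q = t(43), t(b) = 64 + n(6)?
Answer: -918834521/103432960 ≈ -8.8834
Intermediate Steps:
n(N) = 2*N² (n(N) = (2*N)*N = 2*N²)
t(b) = 136 (t(b) = 64 + 2*6² = 64 + 2*36 = 64 + 72 = 136)
q = 136
D = 1/21265 (D = 1/(136 + 21129) = 1/21265 ≈ 4.7026e-5)
43209/(-4864) + D = 43209/(-4864) + 1/21265 = 43209*(-1/4864) + 1/21265 = -43209/4864 + 1/21265 = -918834521/103432960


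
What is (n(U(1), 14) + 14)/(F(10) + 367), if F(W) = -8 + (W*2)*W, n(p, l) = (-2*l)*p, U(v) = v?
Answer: -14/559 ≈ -0.025045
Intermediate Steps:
n(p, l) = -2*l*p
F(W) = -8 + 2*W² (F(W) = -8 + (2*W)*W = -8 + 2*W²)
(n(U(1), 14) + 14)/(F(10) + 367) = (-2*14*1 + 14)/((-8 + 2*10²) + 367) = (-28 + 14)/((-8 + 2*100) + 367) = -14/((-8 + 200) + 367) = -14/(192 + 367) = -14/559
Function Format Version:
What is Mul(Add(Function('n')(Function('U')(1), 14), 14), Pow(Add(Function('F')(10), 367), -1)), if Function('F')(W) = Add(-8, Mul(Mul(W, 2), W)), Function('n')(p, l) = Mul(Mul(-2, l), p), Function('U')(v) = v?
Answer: Rational(-14, 559) ≈ -0.025045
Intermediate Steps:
Function('n')(p, l) = Mul(-2, l, p)
Function('F')(W) = Add(-8, Mul(2, Pow(W, 2))) (Function('F')(W) = Add(-8, Mul(Mul(2, W), W)) = Add(-8, Mul(2, Pow(W, 2))))
Mul(Add(Function('n')(Function('U')(1), 14), 14), Pow(Add(Function('F')(10), 367), -1)) = Mul(Add(Mul(-2, 14, 1), 14), Pow(Add(Add(-8, Mul(2, Pow(10, 2))), 367), -1)) = Mul(Add(-28, 14), Pow(Add(Add(-8, Mul(2, 100)), 367), -1)) = Mul(-14, Pow(Add(Add(-8, 200), 367), -1)) = Mul(-14, Pow(Add(192, 367), -1)) = Mul(-14, Pow(559, -1)) = Mul(-14, Rational(1, 559)) = Rational(-14, 559)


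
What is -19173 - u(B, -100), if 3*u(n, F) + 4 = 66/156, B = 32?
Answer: -498467/26 ≈ -19172.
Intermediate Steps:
u(n, F) = -31/26 (u(n, F) = -4/3 + (66/156)/3 = -4/3 + (66*(1/156))/3 = -4/3 + (⅓)*(11/26) = -4/3 + 11/78 = -31/26)
-19173 - u(B, -100) = -19173 - 1*(-31/26) = -19173 + 31/26 = -498467/26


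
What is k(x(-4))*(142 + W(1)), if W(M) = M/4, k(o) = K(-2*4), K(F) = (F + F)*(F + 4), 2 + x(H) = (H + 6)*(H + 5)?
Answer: 9104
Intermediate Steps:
x(H) = -2 + (5 + H)*(6 + H) (x(H) = -2 + (H + 6)*(H + 5) = -2 + (6 + H)*(5 + H) = -2 + (5 + H)*(6 + H))
K(F) = 2*F*(4 + F) (K(F) = (2*F)*(4 + F) = 2*F*(4 + F))
k(o) = 64 (k(o) = 2*(-2*4)*(4 - 2*4) = 2*(-8)*(4 - 8) = 2*(-8)*(-4) = 64)
W(M) = M/4 (W(M) = M*(¼) = M/4)
k(x(-4))*(142 + W(1)) = 64*(142 + (¼)*1) = 64*(142 + ¼) = 64*(569/4) = 9104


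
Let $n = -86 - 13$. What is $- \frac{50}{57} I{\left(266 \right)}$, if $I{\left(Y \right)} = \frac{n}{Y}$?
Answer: $\frac{825}{2527} \approx 0.32647$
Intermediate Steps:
$n = -99$ ($n = -86 - 13 = -99$)
$I{\left(Y \right)} = - \frac{99}{Y}$
$- \frac{50}{57} I{\left(266 \right)} = - \frac{50}{57} \left(- \frac{99}{266}\right) = \left(-50\right) \frac{1}{57} \left(\left(-99\right) \frac{1}{266}\right) = \left(- \frac{50}{57}\right) \left(- \frac{99}{266}\right) = \frac{825}{2527}$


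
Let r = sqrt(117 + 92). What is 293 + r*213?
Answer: 293 + 213*sqrt(209) ≈ 3372.3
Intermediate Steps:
r = sqrt(209) ≈ 14.457
293 + r*213 = 293 + sqrt(209)*213 = 293 + 213*sqrt(209)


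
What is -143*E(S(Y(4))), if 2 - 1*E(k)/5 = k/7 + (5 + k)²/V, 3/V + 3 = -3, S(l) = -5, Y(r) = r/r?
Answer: -13585/7 ≈ -1940.7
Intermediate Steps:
Y(r) = 1
V = -½ (V = 3/(-3 - 3) = 3/(-6) = 3*(-⅙) = -½ ≈ -0.50000)
E(k) = 10 + 10*(5 + k)² - 5*k/7 (E(k) = 10 - 5*(k/7 + (5 + k)²/(-½)) = 10 - 5*(k*(⅐) + (5 + k)²*(-2)) = 10 - 5*(k/7 - 2*(5 + k)²) = 10 - 5*(-2*(5 + k)² + k/7) = 10 + (10*(5 + k)² - 5*k/7) = 10 + 10*(5 + k)² - 5*k/7)
-143*E(S(Y(4))) = -143*(260 + 10*(-5)² + (695/7)*(-5)) = -143*(260 + 10*25 - 3475/7) = -143*(260 + 250 - 3475/7) = -143*95/7 = -13585/7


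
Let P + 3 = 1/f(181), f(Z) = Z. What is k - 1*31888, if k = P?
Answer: -5772270/181 ≈ -31891.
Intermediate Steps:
P = -542/181 (P = -3 + 1/181 = -542/181 ≈ -2.9945)
k = -542/181 ≈ -2.9945
k - 1*31888 = -542/181 - 1*31888 = -542/181 - 31888 = -5772270/181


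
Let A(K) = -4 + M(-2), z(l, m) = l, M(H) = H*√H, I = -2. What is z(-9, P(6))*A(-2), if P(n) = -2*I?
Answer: 36 + 18*I*√2 ≈ 36.0 + 25.456*I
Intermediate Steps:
M(H) = H^(3/2)
P(n) = 4 (P(n) = -2*(-2) = 4)
A(K) = -4 - 2*I*√2 (A(K) = -4 + (-2)^(3/2) = -4 - 2*I*√2)
z(-9, P(6))*A(-2) = -9*(-4 - 2*I*√2) = 36 + 18*I*√2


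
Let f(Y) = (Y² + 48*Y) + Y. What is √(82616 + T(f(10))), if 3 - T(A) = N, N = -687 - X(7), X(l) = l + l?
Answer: 2*√20830 ≈ 288.65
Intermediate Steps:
X(l) = 2*l
f(Y) = Y² + 49*Y
N = -701 (N = -687 - 2*7 = -687 - 1*14 = -687 - 14 = -701)
T(A) = 704 (T(A) = 3 - 1*(-701) = 3 + 701 = 704)
√(82616 + T(f(10))) = √(82616 + 704) = √83320 = 2*√20830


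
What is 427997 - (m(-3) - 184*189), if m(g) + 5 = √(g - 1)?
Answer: 462778 - 2*I ≈ 4.6278e+5 - 2.0*I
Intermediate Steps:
m(g) = -5 + √(-1 + g) (m(g) = -5 + √(g - 1) = -5 + √(-1 + g))
427997 - (m(-3) - 184*189) = 427997 - ((-5 + √(-1 - 3)) - 184*189) = 427997 - ((-5 + √(-4)) - 34776) = 427997 - ((-5 + 2*I) - 34776) = 427997 - (-34781 + 2*I) = 427997 + (34781 - 2*I) = 462778 - 2*I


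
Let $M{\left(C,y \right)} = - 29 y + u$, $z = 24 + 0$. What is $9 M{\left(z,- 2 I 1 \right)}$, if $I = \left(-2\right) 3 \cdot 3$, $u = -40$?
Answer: $-9756$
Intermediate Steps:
$I = -18$ ($I = \left(-6\right) 3 = -18$)
$z = 24$
$M{\left(C,y \right)} = -40 - 29 y$ ($M{\left(C,y \right)} = - 29 y - 40 = -40 - 29 y$)
$9 M{\left(z,- 2 I 1 \right)} = 9 \left(-40 - 29 \left(-2\right) \left(-18\right) 1\right) = 9 \left(-40 - 29 \cdot 36 \cdot 1\right) = 9 \left(-40 - 1044\right) = 9 \left(-1084\right) = -9756$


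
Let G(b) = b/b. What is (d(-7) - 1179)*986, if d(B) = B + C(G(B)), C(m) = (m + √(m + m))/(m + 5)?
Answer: -3507695/3 + 493*√2/3 ≈ -1.1690e+6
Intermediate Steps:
G(b) = 1
C(m) = (m + √2*√m)/(5 + m) (C(m) = (m + √(2*m))/(5 + m) = (m + √2*√m)/(5 + m))
d(B) = ⅙ + B + √2/6 (d(B) = B + (1 + √2*√1)/(5 + 1) = B + (1 + √2*1)/6 = B + (1 + √2)/6 = B + (⅙ + √2/6) = ⅙ + B + √2/6)
(d(-7) - 1179)*986 = ((⅙ - 7 + √2/6) - 1179)*986 = ((-41/6 + √2/6) - 1179)*986 = (-7115/6 + √2/6)*986 = -3507695/3 + 493*√2/3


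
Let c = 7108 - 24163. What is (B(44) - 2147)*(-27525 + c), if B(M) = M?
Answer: 93751740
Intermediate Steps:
c = -17055
(B(44) - 2147)*(-27525 + c) = (44 - 2147)*(-27525 - 17055) = -2103*(-44580) = 93751740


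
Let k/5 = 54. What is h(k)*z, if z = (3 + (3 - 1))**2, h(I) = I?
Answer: 6750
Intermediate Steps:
k = 270 (k = 5*54 = 270)
z = 25 (z = (3 + 2)**2 = 5**2 = 25)
h(k)*z = 270*25 = 6750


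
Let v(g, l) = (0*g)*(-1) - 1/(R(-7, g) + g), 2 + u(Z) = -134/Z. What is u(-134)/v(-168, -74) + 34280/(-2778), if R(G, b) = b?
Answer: -483844/1389 ≈ -348.34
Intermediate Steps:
u(Z) = -2 - 134/Z
v(g, l) = -1/(2*g) (v(g, l) = (0*g)*(-1) - 1/(g + g) = 0*(-1) - 1/(2*g) = 0 - 1/(2*g) = -1/(2*g))
u(-134)/v(-168, -74) + 34280/(-2778) = (-2 - 134/(-134))/((-½/(-168))) + 34280/(-2778) = (-2 - 134*(-1/134))/((-½*(-1/168))) + 34280*(-1/2778) = (-2 + 1)/(1/336) - 17140/1389 = -1*336 - 17140/1389 = -336 - 17140/1389 = -483844/1389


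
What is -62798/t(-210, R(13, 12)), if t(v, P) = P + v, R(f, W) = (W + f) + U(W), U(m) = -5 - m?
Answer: 31399/101 ≈ 310.88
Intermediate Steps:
R(f, W) = -5 + f (R(f, W) = (W + f) + (-5 - W) = -5 + f)
-62798/t(-210, R(13, 12)) = -62798/((-5 + 13) - 210) = -62798/(8 - 210) = -62798/(-202) = -62798*(-1/202) = 31399/101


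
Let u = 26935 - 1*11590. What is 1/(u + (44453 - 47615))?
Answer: 1/12183 ≈ 8.2082e-5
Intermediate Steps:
u = 15345 (u = 26935 - 11590 = 15345)
1/(u + (44453 - 47615)) = 1/(15345 + (44453 - 47615)) = 1/(15345 - 3162) = 1/12183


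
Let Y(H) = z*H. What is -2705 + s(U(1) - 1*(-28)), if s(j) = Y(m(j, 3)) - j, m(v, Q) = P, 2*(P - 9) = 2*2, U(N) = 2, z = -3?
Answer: -2768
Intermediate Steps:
P = 11 (P = 9 + (2*2)/2 = 9 + (1/2)*4 = 9 + 2 = 11)
m(v, Q) = 11
Y(H) = -3*H
s(j) = -33 - j (s(j) = -3*11 - j = -33 - j)
-2705 + s(U(1) - 1*(-28)) = -2705 + (-33 - (2 - 1*(-28))) = -2705 + (-33 - (2 + 28)) = -2705 + (-33 - 1*30) = -2705 + (-33 - 30) = -2705 - 63 = -2768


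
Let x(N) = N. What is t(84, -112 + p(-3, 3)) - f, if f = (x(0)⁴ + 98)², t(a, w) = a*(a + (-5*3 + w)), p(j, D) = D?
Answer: -12964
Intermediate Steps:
t(a, w) = a*(-15 + a + w) (t(a, w) = a*(a + (-15 + w)) = a*(-15 + a + w))
f = 9604 (f = (0⁴ + 98)² = (0 + 98)² = 98² = 9604)
t(84, -112 + p(-3, 3)) - f = 84*(-15 + 84 + (-112 + 3)) - 1*9604 = 84*(-15 + 84 - 109) - 9604 = 84*(-40) - 9604 = -3360 - 9604 = -12964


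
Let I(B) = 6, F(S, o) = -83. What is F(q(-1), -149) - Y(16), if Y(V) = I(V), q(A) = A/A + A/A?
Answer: -89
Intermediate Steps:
q(A) = 2 (q(A) = 1 + 1 = 2)
Y(V) = 6
F(q(-1), -149) - Y(16) = -83 - 1*6 = -83 - 6 = -89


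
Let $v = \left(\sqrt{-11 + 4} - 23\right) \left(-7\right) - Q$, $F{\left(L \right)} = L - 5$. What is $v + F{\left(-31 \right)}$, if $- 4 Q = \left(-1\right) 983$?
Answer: $- \frac{483}{4} - 7 i \sqrt{7} \approx -120.75 - 18.52 i$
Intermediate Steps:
$F{\left(L \right)} = -5 + L$
$Q = \frac{983}{4}$ ($Q = - \frac{\left(-1\right) 983}{4} = \left(- \frac{1}{4}\right) \left(-983\right) = \frac{983}{4} \approx 245.75$)
$v = - \frac{339}{4} - 7 i \sqrt{7}$ ($v = \left(\sqrt{-11 + 4} - 23\right) \left(-7\right) - \frac{983}{4} = \left(\sqrt{-7} - 23\right) \left(-7\right) - \frac{983}{4} = \left(i \sqrt{7} - 23\right) \left(-7\right) - \frac{983}{4} = \left(-23 + i \sqrt{7}\right) \left(-7\right) - \frac{983}{4} = \left(161 - 7 i \sqrt{7}\right) - \frac{983}{4} = - \frac{339}{4} - 7 i \sqrt{7} \approx -84.75 - 18.52 i$)
$v + F{\left(-31 \right)} = \left(- \frac{339}{4} - 7 i \sqrt{7}\right) - 36 = - \frac{483}{4} - 7 i \sqrt{7}$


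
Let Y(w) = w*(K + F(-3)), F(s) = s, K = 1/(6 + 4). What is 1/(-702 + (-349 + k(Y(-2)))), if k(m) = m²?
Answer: -25/25434 ≈ -0.00098294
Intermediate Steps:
K = ⅒ (K = 1/10 = ⅒ ≈ 0.10000)
Y(w) = -29*w/10 (Y(w) = w*(⅒ - 3) = w*(-29/10) = -29*w/10)
1/(-702 + (-349 + k(Y(-2)))) = 1/(-702 + (-349 + (-29/10*(-2))²)) = 1/(-702 + (-349 + (29/5)²)) = 1/(-702 + (-349 + 841/25)) = 1/(-702 - 7884/25) = 1/(-25434/25) = -25/25434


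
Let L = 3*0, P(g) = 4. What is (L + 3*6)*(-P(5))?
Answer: -72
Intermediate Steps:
L = 0
(L + 3*6)*(-P(5)) = (0 + 3*6)*(-1*4) = (0 + 18)*(-4) = 18*(-4) = -72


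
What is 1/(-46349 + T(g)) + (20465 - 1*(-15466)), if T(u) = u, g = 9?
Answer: 1665042539/46340 ≈ 35931.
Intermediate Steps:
1/(-46349 + T(g)) + (20465 - 1*(-15466)) = 1/(-46349 + 9) + (20465 - 1*(-15466)) = 1/(-46340) + (20465 + 15466) = -1/46340 + 35931 = 1665042539/46340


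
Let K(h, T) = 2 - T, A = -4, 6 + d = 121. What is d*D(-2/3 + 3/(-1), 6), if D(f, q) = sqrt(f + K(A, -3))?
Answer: 230*sqrt(3)/3 ≈ 132.79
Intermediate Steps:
d = 115 (d = -6 + 121 = 115)
D(f, q) = sqrt(5 + f) (D(f, q) = sqrt(f + (2 - 1*(-3))) = sqrt(f + (2 + 3)) = sqrt(f + 5) = sqrt(5 + f))
d*D(-2/3 + 3/(-1), 6) = 115*sqrt(5 + (-2/3 + 3/(-1))) = 115*sqrt(5 + (-2*1/3 + 3*(-1))) = 115*sqrt(5 + (-2/3 - 3)) = 115*sqrt(5 - 11/3) = 115*sqrt(4/3) = 115*(2*sqrt(3)/3) = 230*sqrt(3)/3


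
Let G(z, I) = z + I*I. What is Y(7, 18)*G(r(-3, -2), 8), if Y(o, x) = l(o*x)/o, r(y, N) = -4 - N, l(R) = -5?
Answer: -310/7 ≈ -44.286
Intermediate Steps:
Y(o, x) = -5/o
G(z, I) = z + I²
Y(7, 18)*G(r(-3, -2), 8) = (-5/7)*((-4 - 1*(-2)) + 8²) = (-5*⅐)*((-4 + 2) + 64) = -5*(-2 + 64)/7 = -5/7*62 = -310/7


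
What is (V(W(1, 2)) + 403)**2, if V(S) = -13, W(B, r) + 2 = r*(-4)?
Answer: 152100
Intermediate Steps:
W(B, r) = -2 - 4*r (W(B, r) = -2 + r*(-4) = -2 - 4*r)
(V(W(1, 2)) + 403)**2 = (-13 + 403)**2 = 390**2 = 152100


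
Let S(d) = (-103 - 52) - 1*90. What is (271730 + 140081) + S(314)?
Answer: 411566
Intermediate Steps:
S(d) = -245 (S(d) = -155 - 90 = -245)
(271730 + 140081) + S(314) = (271730 + 140081) - 245 = 411811 - 245 = 411566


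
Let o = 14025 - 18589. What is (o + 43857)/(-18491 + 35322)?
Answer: 39293/16831 ≈ 2.3346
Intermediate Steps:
o = -4564
(o + 43857)/(-18491 + 35322) = (-4564 + 43857)/(-18491 + 35322) = 39293/16831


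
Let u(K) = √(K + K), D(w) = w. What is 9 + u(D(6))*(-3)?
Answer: 9 - 6*√3 ≈ -1.3923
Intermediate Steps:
u(K) = √2*√K (u(K) = √(2*K) = √2*√K)
9 + u(D(6))*(-3) = 9 + (√2*√6)*(-3) = 9 + (2*√3)*(-3) = 9 - 6*√3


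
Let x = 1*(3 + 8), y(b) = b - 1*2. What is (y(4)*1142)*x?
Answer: 25124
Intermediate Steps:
y(b) = -2 + b (y(b) = b - 2 = -2 + b)
x = 11 (x = 1*11 = 11)
(y(4)*1142)*x = ((-2 + 4)*1142)*11 = (2*1142)*11 = 2284*11 = 25124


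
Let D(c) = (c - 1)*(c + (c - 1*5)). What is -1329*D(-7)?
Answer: -202008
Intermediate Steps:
D(c) = (-1 + c)*(-5 + 2*c) (D(c) = (-1 + c)*(c + (c - 5)) = (-1 + c)*(c + (-5 + c)) = (-1 + c)*(-5 + 2*c))
-1329*D(-7) = -1329*(5 - 7*(-7) + 2*(-7)²) = -1329*(5 + 49 + 2*49) = -1329*(5 + 49 + 98) = -1329*152 = -202008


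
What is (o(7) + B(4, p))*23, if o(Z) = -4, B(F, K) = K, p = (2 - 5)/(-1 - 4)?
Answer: -391/5 ≈ -78.200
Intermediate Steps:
p = ⅗ (p = -3/(-5) = -3*(-⅕) = ⅗ ≈ 0.60000)
(o(7) + B(4, p))*23 = (-4 + ⅗)*23 = -17/5*23 = -391/5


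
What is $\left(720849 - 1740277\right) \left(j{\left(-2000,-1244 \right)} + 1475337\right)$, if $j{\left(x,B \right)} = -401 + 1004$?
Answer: $-1504614562320$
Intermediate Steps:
$j{\left(x,B \right)} = 603$
$\left(720849 - 1740277\right) \left(j{\left(-2000,-1244 \right)} + 1475337\right) = \left(720849 - 1740277\right) \left(603 + 1475337\right) = \left(-1019428\right) 1475940 = -1504614562320$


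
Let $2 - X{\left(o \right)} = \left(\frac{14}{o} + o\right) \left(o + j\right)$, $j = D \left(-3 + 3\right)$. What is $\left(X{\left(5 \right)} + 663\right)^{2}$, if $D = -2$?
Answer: $391876$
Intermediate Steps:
$j = 0$ ($j = - 2 \left(-3 + 3\right) = \left(-2\right) 0 = 0$)
$X{\left(o \right)} = 2 - o \left(o + \frac{14}{o}\right)$ ($X{\left(o \right)} = 2 - \left(\frac{14}{o} + o\right) \left(o + 0\right) = 2 - \left(o + \frac{14}{o}\right) o = 2 - o \left(o + \frac{14}{o}\right)$)
$\left(X{\left(5 \right)} + 663\right)^{2} = \left(\left(-12 - 5^{2}\right) + 663\right)^{2} = \left(\left(-12 - 25\right) + 663\right)^{2} = \left(-37 + 663\right)^{2} = 626^{2} = 391876$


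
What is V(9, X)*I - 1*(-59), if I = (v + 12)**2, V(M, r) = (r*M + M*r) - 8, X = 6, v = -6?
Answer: 3659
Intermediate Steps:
V(M, r) = -8 + 2*M*r (V(M, r) = (M*r + M*r) - 8 = 2*M*r - 8 = -8 + 2*M*r)
I = 36 (I = (-6 + 12)**2 = 6**2 = 36)
V(9, X)*I - 1*(-59) = (-8 + 2*9*6)*36 - 1*(-59) = (-8 + 108)*36 + 59 = 100*36 + 59 = 3600 + 59 = 3659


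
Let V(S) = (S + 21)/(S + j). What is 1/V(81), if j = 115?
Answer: 98/51 ≈ 1.9216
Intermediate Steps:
V(S) = (21 + S)/(115 + S) (V(S) = (S + 21)/(S + 115) = (21 + S)/(115 + S))
1/V(81) = 1/((21 + 81)/(115 + 81)) = 1/(102/196) = 1/((1/196)*102) = 1/(51/98) = 98/51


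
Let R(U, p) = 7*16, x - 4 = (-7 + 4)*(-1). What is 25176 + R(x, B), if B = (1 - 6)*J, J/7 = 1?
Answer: 25288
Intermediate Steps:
J = 7 (J = 7*1 = 7)
x = 7 (x = 4 + (-7 + 4)*(-1) = 4 - 3*(-1) = 4 + 3 = 7)
B = -35 (B = (1 - 6)*7 = -5*7 = -35)
R(U, p) = 112
25176 + R(x, B) = 25176 + 112 = 25288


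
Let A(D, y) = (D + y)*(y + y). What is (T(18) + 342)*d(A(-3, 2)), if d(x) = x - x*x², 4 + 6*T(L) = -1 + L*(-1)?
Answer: 20290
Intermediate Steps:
A(D, y) = 2*y*(D + y) (A(D, y) = (D + y)*(2*y) = 2*y*(D + y))
T(L) = -⅚ - L/6 (T(L) = -⅔ + (-1 + L*(-1))/6 = -⅔ + (-1 - L)/6 = -⅔ + (-⅙ - L/6) = -⅚ - L/6)
d(x) = x - x³
(T(18) + 342)*d(A(-3, 2)) = ((-⅚ - ⅙*18) + 342)*(2*2*(-3 + 2) - (2*2*(-3 + 2))³) = ((-⅚ - 3) + 342)*(2*2*(-1) - (2*2*(-1))³) = (-23/6 + 342)*(-4 - 1*(-4)³) = 2029*(-4 - 1*(-64))/6 = 2029*(-4 + 64)/6 = (2029/6)*60 = 20290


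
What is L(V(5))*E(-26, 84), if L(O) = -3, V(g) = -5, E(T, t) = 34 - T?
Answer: -180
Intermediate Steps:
L(V(5))*E(-26, 84) = -3*(34 - 1*(-26)) = -3*(34 + 26) = -3*60 = -180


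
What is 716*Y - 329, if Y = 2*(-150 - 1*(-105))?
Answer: -64769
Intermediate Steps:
Y = -90 (Y = 2*(-150 + 105) = 2*(-45) = -90)
716*Y - 329 = 716*(-90) - 329 = -64440 - 329 = -64769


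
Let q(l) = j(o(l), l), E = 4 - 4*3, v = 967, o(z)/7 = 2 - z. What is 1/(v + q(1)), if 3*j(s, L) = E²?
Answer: 3/2965 ≈ 0.0010118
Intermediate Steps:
o(z) = 14 - 7*z (o(z) = 7*(2 - z) = 14 - 7*z)
E = -8 (E = 4 - 12 = -8)
j(s, L) = 64/3 (j(s, L) = (⅓)*(-8)² = (⅓)*64 = 64/3)
q(l) = 64/3
1/(v + q(1)) = 1/(967 + 64/3) = 1/(2965/3) = 3/2965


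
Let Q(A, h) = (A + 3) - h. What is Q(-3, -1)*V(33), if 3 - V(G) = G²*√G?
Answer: 3 - 1089*√33 ≈ -6252.8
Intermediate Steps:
Q(A, h) = 3 + A - h (Q(A, h) = (3 + A) - h = 3 + A - h)
V(G) = 3 - G^(5/2) (V(G) = 3 - G²*√G = 3 - G^(5/2))
Q(-3, -1)*V(33) = (3 - 3 - 1*(-1))*(3 - 33^(5/2)) = (3 - 3 + 1)*(3 - 1089*√33) = 1*(3 - 1089*√33) = 3 - 1089*√33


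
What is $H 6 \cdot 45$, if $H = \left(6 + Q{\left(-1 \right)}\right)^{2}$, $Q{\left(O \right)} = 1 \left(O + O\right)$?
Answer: $4320$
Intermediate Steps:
$Q{\left(O \right)} = 2 O$ ($Q{\left(O \right)} = 1 \cdot 2 O = 2 O$)
$H = 16$ ($H = \left(6 + 2 \left(-1\right)\right)^{2} = \left(6 - 2\right)^{2} = 4^{2} = 16$)
$H 6 \cdot 45 = 16 \cdot 6 \cdot 45 = 96 \cdot 45 = 4320$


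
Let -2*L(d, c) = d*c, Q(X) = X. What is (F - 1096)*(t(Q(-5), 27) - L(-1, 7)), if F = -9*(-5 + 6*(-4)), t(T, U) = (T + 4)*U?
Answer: 50935/2 ≈ 25468.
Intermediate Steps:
t(T, U) = U*(4 + T) (t(T, U) = (4 + T)*U = U*(4 + T))
L(d, c) = -c*d/2 (L(d, c) = -d*c/2 = -c*d/2)
F = 261 (F = -9*(-5 - 24) = -9*(-29) = 261)
(F - 1096)*(t(Q(-5), 27) - L(-1, 7)) = (261 - 1096)*(27*(4 - 5) - (-1)*7*(-1)/2) = -835*(27*(-1) - 1*7/2) = -835*(-27 - 7/2) = -835*(-61/2) = 50935/2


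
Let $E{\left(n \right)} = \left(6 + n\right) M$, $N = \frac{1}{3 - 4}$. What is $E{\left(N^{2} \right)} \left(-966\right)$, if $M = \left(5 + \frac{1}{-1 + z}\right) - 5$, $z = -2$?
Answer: $2254$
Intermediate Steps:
$M = - \frac{1}{3}$ ($M = \left(5 + \frac{1}{-1 - 2}\right) - 5 = \left(5 + \frac{1}{-3}\right) - 5 = \left(5 - \frac{1}{3}\right) - 5 = \frac{14}{3} - 5 = - \frac{1}{3} \approx -0.33333$)
$N = -1$ ($N = \frac{1}{-1} = -1$)
$E{\left(n \right)} = -2 - \frac{n}{3}$ ($E{\left(n \right)} = \left(6 + n\right) \left(- \frac{1}{3}\right) = -2 - \frac{n}{3}$)
$E{\left(N^{2} \right)} \left(-966\right) = \left(-2 - \frac{\left(-1\right)^{2}}{3}\right) \left(-966\right) = \left(-2 - \frac{1}{3}\right) \left(-966\right) = \left(- \frac{7}{3}\right) \left(-966\right) = 2254$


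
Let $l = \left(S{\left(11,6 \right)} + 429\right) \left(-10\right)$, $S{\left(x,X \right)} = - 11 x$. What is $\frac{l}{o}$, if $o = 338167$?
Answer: $- \frac{3080}{338167} \approx -0.0091079$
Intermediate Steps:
$l = -3080$ ($l = \left(\left(-11\right) 11 + 429\right) \left(-10\right) = \left(-121 + 429\right) \left(-10\right) = 308 \left(-10\right) = -3080$)
$\frac{l}{o} = - \frac{3080}{338167}$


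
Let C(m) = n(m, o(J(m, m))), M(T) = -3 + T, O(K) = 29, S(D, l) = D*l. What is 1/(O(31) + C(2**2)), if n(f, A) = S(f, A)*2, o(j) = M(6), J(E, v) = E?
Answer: 1/53 ≈ 0.018868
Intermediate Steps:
o(j) = 3 (o(j) = -3 + 6 = 3)
n(f, A) = 2*A*f (n(f, A) = (f*A)*2 = (A*f)*2 = 2*A*f)
C(m) = 6*m (C(m) = 2*3*m = 6*m)
1/(O(31) + C(2**2)) = 1/(29 + 6*2**2) = 1/(29 + 6*4) = 1/(29 + 24) = 1/53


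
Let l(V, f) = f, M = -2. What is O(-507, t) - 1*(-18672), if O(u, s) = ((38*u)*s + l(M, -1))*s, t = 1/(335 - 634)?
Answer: 128405885/6877 ≈ 18672.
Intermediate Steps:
t = -1/299 (t = 1/(-299) = -1/299 ≈ -0.0033445)
O(u, s) = s*(-1 + 38*s*u) (O(u, s) = ((38*u)*s - 1)*s = (38*s*u - 1)*s = (-1 + 38*s*u)*s = s*(-1 + 38*s*u))
O(-507, t) - 1*(-18672) = -(-1 + 38*(-1/299)*(-507))/299 - 1*(-18672) = -(-1 + 1482/23)/299 + 18672 = -1/299*1459/23 + 18672 = -1459/6877 + 18672 = 128405885/6877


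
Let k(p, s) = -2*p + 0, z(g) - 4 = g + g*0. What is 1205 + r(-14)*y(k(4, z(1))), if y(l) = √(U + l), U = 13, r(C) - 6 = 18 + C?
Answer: 1205 + 10*√5 ≈ 1227.4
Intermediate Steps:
r(C) = 24 + C (r(C) = 6 + (18 + C) = 24 + C)
z(g) = 4 + g (z(g) = 4 + (g + g*0) = 4 + (g + 0) = 4 + g)
k(p, s) = -2*p
y(l) = √(13 + l)
1205 + r(-14)*y(k(4, z(1))) = 1205 + (24 - 14)*√(13 - 2*4) = 1205 + 10*√(13 - 8) = 1205 + 10*√5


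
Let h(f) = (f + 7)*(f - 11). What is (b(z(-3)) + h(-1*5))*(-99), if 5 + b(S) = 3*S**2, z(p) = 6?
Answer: -7029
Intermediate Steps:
b(S) = -5 + 3*S**2
h(f) = (-11 + f)*(7 + f) (h(f) = (7 + f)*(-11 + f) = (-11 + f)*(7 + f))
(b(z(-3)) + h(-1*5))*(-99) = ((-5 + 3*6**2) + (-77 + (-1*5)**2 - (-4)*5))*(-99) = ((-5 + 3*36) + (-77 + (-5)**2 - 4*(-5)))*(-99) = ((-5 + 108) + (-77 + 25 + 20))*(-99) = (103 - 32)*(-99) = 71*(-99) = -7029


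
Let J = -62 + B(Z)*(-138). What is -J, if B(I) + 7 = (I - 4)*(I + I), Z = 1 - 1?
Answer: -904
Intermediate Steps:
Z = 0
B(I) = -7 + 2*I*(-4 + I) (B(I) = -7 + (I - 4)*(I + I) = -7 + (-4 + I)*(2*I) = -7 + 2*I*(-4 + I))
J = 904 (J = -62 + (-7 - 8*0 + 2*0²)*(-138) = -62 + (-7 + 0 + 2*0)*(-138) = -62 + (-7 + 0 + 0)*(-138) = -62 - 7*(-138) = -62 + 966 = 904)
-J = -1*904 = -904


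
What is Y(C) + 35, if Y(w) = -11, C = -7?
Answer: 24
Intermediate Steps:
Y(C) + 35 = -11 + 35 = 24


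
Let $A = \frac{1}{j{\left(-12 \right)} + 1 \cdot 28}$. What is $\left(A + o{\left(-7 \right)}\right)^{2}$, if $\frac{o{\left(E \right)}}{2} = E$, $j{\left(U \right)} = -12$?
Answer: $\frac{49729}{256} \approx 194.25$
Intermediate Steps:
$o{\left(E \right)} = 2 E$
$A = \frac{1}{16}$ ($A = \frac{1}{-12 + 1 \cdot 28} = \frac{1}{-12 + 28} = \frac{1}{16} \approx 0.0625$)
$\left(A + o{\left(-7 \right)}\right)^{2} = \left(\frac{1}{16} + 2 \left(-7\right)\right)^{2} = \left(\frac{1}{16} - 14\right)^{2} = \left(- \frac{223}{16}\right)^{2} = \frac{49729}{256}$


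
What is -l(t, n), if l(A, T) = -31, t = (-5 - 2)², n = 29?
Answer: 31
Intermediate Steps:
t = 49 (t = (-7)² = 49)
-l(t, n) = -1*(-31) = 31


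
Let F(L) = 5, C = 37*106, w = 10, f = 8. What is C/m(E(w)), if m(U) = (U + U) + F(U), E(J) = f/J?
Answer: 19610/33 ≈ 594.24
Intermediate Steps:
C = 3922
E(J) = 8/J
m(U) = 5 + 2*U (m(U) = (U + U) + 5 = 2*U + 5 = 5 + 2*U)
C/m(E(w)) = 3922/(5 + 2*(8/10)) = 3922/(5 + 2*(8*(1/10))) = 3922/(5 + 2*(4/5)) = 3922/(5 + 8/5) = 3922/(33/5) = 3922*(5/33) = 19610/33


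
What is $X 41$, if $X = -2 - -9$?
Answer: $287$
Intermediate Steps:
$X = 7$ ($X = -2 + 9 = 7$)
$X 41 = 7 \cdot 41 = 287$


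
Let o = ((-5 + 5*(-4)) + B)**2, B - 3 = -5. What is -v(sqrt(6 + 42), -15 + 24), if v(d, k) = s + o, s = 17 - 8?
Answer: -738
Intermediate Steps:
B = -2 (B = 3 - 5 = -2)
s = 9
o = 729 (o = ((-5 + 5*(-4)) - 2)**2 = ((-5 - 20) - 2)**2 = (-25 - 2)**2 = (-27)**2 = 729)
v(d, k) = 738 (v(d, k) = 9 + 729 = 738)
-v(sqrt(6 + 42), -15 + 24) = -1*738 = -738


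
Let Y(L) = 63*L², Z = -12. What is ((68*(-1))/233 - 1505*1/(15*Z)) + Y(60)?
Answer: 1902466085/8388 ≈ 2.2681e+5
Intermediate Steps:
((68*(-1))/233 - 1505*1/(15*Z)) + Y(60) = ((68*(-1))/233 - 1505/(15*(-12))) + 63*60² = (-68*1/233 - 1505/(-180)) + 63*3600 = (-68/233 - 1505*(-1/180)) + 226800 = (-68/233 + 301/36) + 226800 = 67685/8388 + 226800 = 1902466085/8388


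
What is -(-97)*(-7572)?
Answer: -734484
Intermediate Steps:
-(-97)*(-7572) = -1*734484 = -734484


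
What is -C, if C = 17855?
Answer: -17855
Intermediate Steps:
-C = -1*17855 = -17855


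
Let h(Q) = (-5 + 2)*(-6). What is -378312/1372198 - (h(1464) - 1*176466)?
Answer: 121060607196/686099 ≈ 1.7645e+5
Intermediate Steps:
h(Q) = 18 (h(Q) = -3*(-6) = 18)
-378312/1372198 - (h(1464) - 1*176466) = -378312/1372198 - (18 - 1*176466) = -378312*1/1372198 - (18 - 176466) = -189156/686099 - 1*(-176448) = -189156/686099 + 176448 = 121060607196/686099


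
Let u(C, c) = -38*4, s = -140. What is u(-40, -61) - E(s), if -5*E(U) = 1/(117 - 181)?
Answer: -48641/320 ≈ -152.00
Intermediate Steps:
u(C, c) = -152
E(U) = 1/320 (E(U) = -1/(5*(117 - 181)) = -⅕/(-64) = -⅕*(-1/64) = 1/320)
u(-40, -61) - E(s) = -152 - 1*1/320 = -152 - 1/320 = -48641/320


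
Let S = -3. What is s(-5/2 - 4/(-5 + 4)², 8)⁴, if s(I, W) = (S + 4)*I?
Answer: 28561/16 ≈ 1785.1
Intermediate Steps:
s(I, W) = I (s(I, W) = (-3 + 4)*I = 1*I = I)
s(-5/2 - 4/(-5 + 4)², 8)⁴ = (-5/2 - 4/(-5 + 4)²)⁴ = (-5*½ - 4/((-1)²))⁴ = (-5/2 - 4/1)⁴ = (-5/2 - 4*1)⁴ = (-5/2 - 4)⁴ = (-13/2)⁴ = 28561/16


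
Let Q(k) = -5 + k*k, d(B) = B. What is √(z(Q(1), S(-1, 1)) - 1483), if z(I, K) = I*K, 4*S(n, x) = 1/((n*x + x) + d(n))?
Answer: I*√1482 ≈ 38.497*I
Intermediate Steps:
Q(k) = -5 + k²
S(n, x) = 1/(4*(n + x + n*x)) (S(n, x) = 1/(4*((n*x + x) + n)) = 1/(4*((x + n*x) + n)) = 1/(4*(n + x + n*x)))
√(z(Q(1), S(-1, 1)) - 1483) = √((-5 + 1²)*(1/(4*(-1 + 1 - 1*1))) - 1483) = √((-5 + 1)*(1/(4*(-1 + 1 - 1))) - 1483) = √(-1/(-1) - 1483) = √(-(-1) - 1483) = √(-4*(-¼) - 1483) = √(1 - 1483) = √(-1482) = I*√1482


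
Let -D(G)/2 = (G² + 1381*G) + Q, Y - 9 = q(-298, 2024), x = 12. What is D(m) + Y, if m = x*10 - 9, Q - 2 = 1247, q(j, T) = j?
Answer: -334011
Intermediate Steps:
Y = -289 (Y = 9 - 298 = -289)
Q = 1249 (Q = 2 + 1247 = 1249)
m = 111 (m = 12*10 - 9 = 120 - 9 = 111)
D(G) = -2498 - 2762*G - 2*G² (D(G) = -2*((G² + 1381*G) + 1249) = -2*(1249 + G² + 1381*G) = -2498 - 2762*G - 2*G²)
D(m) + Y = (-2498 - 2762*111 - 2*111²) - 289 = (-2498 - 306582 - 2*12321) - 289 = (-2498 - 306582 - 24642) - 289 = -333722 - 289 = -334011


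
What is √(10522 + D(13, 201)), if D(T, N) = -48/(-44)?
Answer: √1273294/11 ≈ 102.58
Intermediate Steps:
D(T, N) = 12/11 (D(T, N) = -48*(-1/44) = 12/11)
√(10522 + D(13, 201)) = √(10522 + 12/11) = √(115754/11) = √1273294/11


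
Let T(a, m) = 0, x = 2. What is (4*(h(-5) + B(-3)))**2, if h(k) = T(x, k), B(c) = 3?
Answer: 144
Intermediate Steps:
h(k) = 0
(4*(h(-5) + B(-3)))**2 = (4*(0 + 3))**2 = (4*3)**2 = 12**2 = 144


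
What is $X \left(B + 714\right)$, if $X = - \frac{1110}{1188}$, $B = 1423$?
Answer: $- \frac{395345}{198} \approx -1996.7$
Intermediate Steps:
$X = - \frac{185}{198}$ ($X = \left(-1110\right) \frac{1}{1188} = - \frac{185}{198} \approx -0.93434$)
$X \left(B + 714\right) = - \frac{185 \left(1423 + 714\right)}{198} = \left(- \frac{185}{198}\right) 2137 = - \frac{395345}{198}$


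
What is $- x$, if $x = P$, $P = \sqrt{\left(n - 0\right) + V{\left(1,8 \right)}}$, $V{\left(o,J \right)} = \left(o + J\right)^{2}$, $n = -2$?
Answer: $- \sqrt{79} \approx -8.8882$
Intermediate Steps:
$V{\left(o,J \right)} = \left(J + o\right)^{2}$
$P = \sqrt{79}$ ($P = \sqrt{\left(-2 - 0\right) + \left(8 + 1\right)^{2}} = \sqrt{\left(-2 + 0\right) + 9^{2}} = \sqrt{-2 + 81} = \sqrt{79} \approx 8.8882$)
$x = \sqrt{79} \approx 8.8882$
$- x = - \sqrt{79}$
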